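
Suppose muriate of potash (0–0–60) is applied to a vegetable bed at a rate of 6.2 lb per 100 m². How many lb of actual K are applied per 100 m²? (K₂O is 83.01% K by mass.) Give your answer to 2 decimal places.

3.09 lb K per hundred sq m

K₂O per 100 m² = 6.2 × 60% = 3.72 lb.
Elemental K = 3.72 × 0.8301 = 3.08797 lb per 100 m².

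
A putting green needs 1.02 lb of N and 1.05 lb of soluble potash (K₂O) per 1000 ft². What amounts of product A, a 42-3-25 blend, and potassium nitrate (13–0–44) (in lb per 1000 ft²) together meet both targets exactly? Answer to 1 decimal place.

2.1 lb product A, 1.2 lb potassium nitrate

Let a = lb of product A, b = lb of potassium nitrate (per 1000 ft²).
N: 0.42·a + 0.13·b = 1.02
K₂O: 0.25·a + 0.44·b = 1.05
Eliminate b: (row1) − 0.13/0.44·(row2) → 0.346136·a = 0.709773, so a = 2.05056.
Then b = (1.05 − 0.25·2.05056) / 0.44 = 1.22127.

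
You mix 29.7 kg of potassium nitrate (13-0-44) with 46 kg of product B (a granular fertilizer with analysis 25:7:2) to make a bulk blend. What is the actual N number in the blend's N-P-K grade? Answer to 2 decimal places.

Total mass = 29.7 + 46 = 75.7 kg.
N mass = 13%×29.7 + 25%×46 = 15.361 kg.
% N = 15.361 / 75.7 = 20.2919%.

20.29% N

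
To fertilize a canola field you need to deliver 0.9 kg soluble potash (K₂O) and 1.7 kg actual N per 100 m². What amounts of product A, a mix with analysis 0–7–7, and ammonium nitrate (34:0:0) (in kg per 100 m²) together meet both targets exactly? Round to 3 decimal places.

12.857 kg product A, 5.000 kg ammonium nitrate

With a, b = kg per 100 m² of product A and ammonium nitrate:
K₂O: 0.07·a + 0·b = 0.9
N: 0·a + 0.34·b = 1.7
Solving simultaneously: a = 12.8571, b = 5.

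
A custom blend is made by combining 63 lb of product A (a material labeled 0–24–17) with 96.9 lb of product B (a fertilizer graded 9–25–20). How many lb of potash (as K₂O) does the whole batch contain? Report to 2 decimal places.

30.09 lb K₂O

K₂O mass = 17%×63 + 20%×96.9 = 30.09 lb.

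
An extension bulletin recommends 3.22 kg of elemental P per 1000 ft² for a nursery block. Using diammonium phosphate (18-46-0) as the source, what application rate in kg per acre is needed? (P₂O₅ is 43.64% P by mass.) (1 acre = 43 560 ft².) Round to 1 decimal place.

698.7 kg of product per acre

As P₂O₅: 3.22 / 0.4364 = 7.37855 kg per 1000 ft².
Product per 1000 ft² = 7.37855 / 46% = 16.0403 kg.
Convert to per acre: 16.0403 × 43.56 = 698.717 kg.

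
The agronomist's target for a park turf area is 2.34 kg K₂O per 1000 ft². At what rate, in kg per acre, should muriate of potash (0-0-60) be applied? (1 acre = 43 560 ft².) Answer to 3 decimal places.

Product per 1000 ft² = 2.34 / 60% = 3.9 kg.
Convert to per acre: 3.9 × 43.56 = 169.884 kg.

169.884 kg of product per acre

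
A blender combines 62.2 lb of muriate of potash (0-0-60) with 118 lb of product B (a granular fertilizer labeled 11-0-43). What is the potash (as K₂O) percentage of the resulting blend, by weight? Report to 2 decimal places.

Total mass = 62.2 + 118 = 180.2 lb.
K₂O mass = 60%×62.2 + 43%×118 = 88.06 lb.
% K₂O = 88.06 / 180.2 = 48.8679%.

48.87% K₂O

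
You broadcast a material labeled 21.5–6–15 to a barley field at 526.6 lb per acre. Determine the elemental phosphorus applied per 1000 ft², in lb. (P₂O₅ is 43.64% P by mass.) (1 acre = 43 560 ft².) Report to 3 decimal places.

P₂O₅ per acre = 526.6 × 6% = 31.596 lb.
Elemental P = 31.596 × 0.4364 = 13.7885 lb per acre.
Convert to per 1000 ft²: 13.7885 × 0.0229568 = 0.31654 lb.

0.317 lb P per thousand sq ft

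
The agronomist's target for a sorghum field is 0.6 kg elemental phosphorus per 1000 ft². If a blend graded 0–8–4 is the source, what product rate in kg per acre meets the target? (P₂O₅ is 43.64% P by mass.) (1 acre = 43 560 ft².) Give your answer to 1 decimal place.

As P₂O₅: 0.6 / 0.4364 = 1.37489 kg per 1000 ft².
Product per 1000 ft² = 1.37489 / 8% = 17.1861 kg.
Convert to per acre: 17.1861 × 43.56 = 748.625 kg.

748.6 kg of product per acre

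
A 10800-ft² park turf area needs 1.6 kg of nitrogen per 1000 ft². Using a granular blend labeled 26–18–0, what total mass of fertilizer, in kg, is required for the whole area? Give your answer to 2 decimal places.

Product per 1000 ft² = 1.6 / 26% = 6.15385 kg.
Total product = 6.15385 × 10800 / 1000 = 66.4615 kg.

66.46 kg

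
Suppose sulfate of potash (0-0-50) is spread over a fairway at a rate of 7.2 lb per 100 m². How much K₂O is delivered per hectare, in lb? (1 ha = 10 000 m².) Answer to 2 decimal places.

K₂O per 100 m² = 7.2 × 50% = 3.6 lb.
Convert to per hectare: 3.6 × 100 = 360 lb.

360.00 lb K₂O per hectare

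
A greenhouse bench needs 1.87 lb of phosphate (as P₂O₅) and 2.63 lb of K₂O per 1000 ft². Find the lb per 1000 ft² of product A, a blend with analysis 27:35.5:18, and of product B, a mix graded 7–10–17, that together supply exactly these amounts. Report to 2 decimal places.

1.30 lb product A, 14.10 lb product B

Let a = lb of product A, b = lb of product B (per 1000 ft²).
P₂O₅: 0.355·a + 0.1·b = 1.87
K₂O: 0.18·a + 0.17·b = 2.63
Eliminate a: (row1) − 0.355/0.18·(row2) → -0.235278·b = -3.31694, so b = 14.098.
Back-substitute: a = (1.87 − 0.1·14.098) / 0.355 = 1.29634.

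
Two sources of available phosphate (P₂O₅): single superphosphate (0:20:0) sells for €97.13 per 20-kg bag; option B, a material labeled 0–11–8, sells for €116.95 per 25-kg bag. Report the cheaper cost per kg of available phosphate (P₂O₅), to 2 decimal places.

€24.28 per kg P₂O₅ (single superphosphate)

single superphosphate: P₂O₅ per bag = 20 × 20% = 4 kg; cost = 97.13 / 4 = €24.2825/kg P₂O₅.
option B: P₂O₅ per bag = 25 × 11% = 2.75 kg; cost = 116.95 / 2.75 = €42.5273/kg P₂O₅.
single superphosphate is cheaper.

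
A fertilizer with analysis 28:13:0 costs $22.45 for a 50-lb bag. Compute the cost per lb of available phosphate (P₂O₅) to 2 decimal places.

P₂O₅ in bag = 50 × 13% = 6.5 lb.
Cost per lb P₂O₅ = $22.45 / 6.5 = $3.4538.

$3.45 per lb P₂O₅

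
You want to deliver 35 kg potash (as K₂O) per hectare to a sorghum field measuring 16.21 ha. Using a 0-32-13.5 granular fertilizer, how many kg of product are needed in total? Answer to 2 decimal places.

4202.59 kg

Product per hectare = 35 / 13.5% = 259.259 kg.
Total product = 259.259 × 16.21 = 4202.593 kg.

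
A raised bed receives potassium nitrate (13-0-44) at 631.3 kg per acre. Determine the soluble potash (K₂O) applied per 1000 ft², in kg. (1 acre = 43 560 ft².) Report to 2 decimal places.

6.38 kg K₂O per thousand sq ft

K₂O per acre = 631.3 × 44% = 277.772 kg.
Convert to per 1000 ft²: 277.772 × 0.0229568 = 6.37677 kg.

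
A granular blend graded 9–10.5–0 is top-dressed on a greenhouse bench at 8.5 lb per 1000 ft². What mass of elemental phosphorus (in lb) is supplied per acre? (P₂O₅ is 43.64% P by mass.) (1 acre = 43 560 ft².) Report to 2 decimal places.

P₂O₅ per 1000 ft² = 8.5 × 10.5% = 0.8925 lb.
Elemental P = 0.8925 × 0.4364 = 0.389487 lb per 1000 ft².
Convert to per acre: 0.389487 × 43.56 = 16.9661 lb.

16.97 lb P per acre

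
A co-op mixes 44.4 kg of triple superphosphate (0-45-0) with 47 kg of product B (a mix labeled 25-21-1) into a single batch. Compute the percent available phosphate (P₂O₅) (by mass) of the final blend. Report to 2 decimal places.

32.66% P₂O₅

Total mass = 44.4 + 47 = 91.4 kg.
P₂O₅ mass = 45%×44.4 + 21%×47 = 29.85 kg.
% P₂O₅ = 29.85 / 91.4 = 32.6586%.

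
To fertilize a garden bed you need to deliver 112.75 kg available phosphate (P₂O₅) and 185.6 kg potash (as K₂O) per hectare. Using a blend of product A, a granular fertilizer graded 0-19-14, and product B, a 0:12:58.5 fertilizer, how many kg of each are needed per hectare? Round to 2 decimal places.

Per-hectare balance (a = product A, b = product B):
P₂O₅: 0.19·a + 0.12·b = 112.75
K₂O: 0.14·a + 0.585·b = 185.6
Solving simultaneously: a = 463.029, b = 206.4547.

463.03 kg product A, 206.45 kg product B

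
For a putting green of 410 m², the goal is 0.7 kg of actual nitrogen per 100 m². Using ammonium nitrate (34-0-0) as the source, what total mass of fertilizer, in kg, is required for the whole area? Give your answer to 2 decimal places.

Product per 100 m² = 0.7 / 34% = 2.05882 kg.
Total product = 2.05882 × 410 / 100 = 8.44118 kg.

8.44 kg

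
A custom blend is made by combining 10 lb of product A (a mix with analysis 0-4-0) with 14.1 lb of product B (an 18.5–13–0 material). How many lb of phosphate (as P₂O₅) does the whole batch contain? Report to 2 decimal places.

P₂O₅ mass = 4%×10 + 13%×14.1 = 2.233 lb.

2.23 lb P₂O₅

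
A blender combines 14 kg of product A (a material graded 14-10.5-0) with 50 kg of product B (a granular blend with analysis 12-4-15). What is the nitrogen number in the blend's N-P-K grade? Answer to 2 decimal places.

12.44% N

Total mass = 14 + 50 = 64 kg.
N mass = 14%×14 + 12%×50 = 7.96 kg.
% N = 7.96 / 64 = 12.4375%.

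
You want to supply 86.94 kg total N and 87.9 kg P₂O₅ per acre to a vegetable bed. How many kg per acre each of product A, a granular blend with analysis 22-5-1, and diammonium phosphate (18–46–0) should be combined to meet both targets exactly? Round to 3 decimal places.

Let a = kg of product A, b = kg of diammonium phosphate (per acre).
N: 0.22·a + 0.18·b = 86.94
P₂O₅: 0.05·a + 0.46·b = 87.9
Solving simultaneously: a = 262.1518, b = 162.5922.

262.152 kg product A, 162.592 kg diammonium phosphate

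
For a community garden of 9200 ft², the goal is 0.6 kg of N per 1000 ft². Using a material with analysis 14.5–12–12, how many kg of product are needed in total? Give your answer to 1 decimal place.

38.1 kg

Product per 1000 ft² = 0.6 / 14.5% = 4.13793 kg.
Total product = 4.13793 × 9200 / 1000 = 38.069 kg.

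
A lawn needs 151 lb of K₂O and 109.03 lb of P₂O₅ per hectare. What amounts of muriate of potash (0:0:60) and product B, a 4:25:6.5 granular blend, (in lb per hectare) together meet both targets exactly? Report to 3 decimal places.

Per-hectare balance (a = muriate of potash, b = product B):
K₂O: 0.6·a + 0.065·b = 151
P₂O₅: 0·a + 0.25·b = 109.03
Solving simultaneously: a = 204.4203, b = 436.12.

204.420 lb muriate of potash, 436.120 lb product B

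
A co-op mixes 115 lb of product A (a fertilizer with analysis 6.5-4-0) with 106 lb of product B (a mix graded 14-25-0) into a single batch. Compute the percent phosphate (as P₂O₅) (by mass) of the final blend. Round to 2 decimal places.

14.07% P₂O₅

Total mass = 115 + 106 = 221 lb.
P₂O₅ mass = 4%×115 + 25%×106 = 31.1 lb.
% P₂O₅ = 31.1 / 221 = 14.0724%.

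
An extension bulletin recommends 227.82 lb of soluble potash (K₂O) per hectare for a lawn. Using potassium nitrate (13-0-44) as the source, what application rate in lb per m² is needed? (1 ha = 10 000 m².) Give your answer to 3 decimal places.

Product per hectare = 227.82 / 44% = 517.773 lb.
Convert to per m²: 517.773 × 0.0001 = 0.0517773 lb.

0.052 lb of product per sq m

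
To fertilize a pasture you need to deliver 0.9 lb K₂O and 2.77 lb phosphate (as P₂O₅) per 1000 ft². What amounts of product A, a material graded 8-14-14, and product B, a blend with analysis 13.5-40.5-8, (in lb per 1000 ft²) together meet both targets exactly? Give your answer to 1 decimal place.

3.1 lb product A, 5.8 lb product B

Let a = lb of product A, b = lb of product B (per 1000 ft²).
K₂O: 0.14·a + 0.08·b = 0.9
P₂O₅: 0.14·a + 0.405·b = 2.77
Eliminate a: (row1) − 0.14/0.14·(row2) → -0.325·b = -1.87, so b = 5.75385.
Back-substitute: a = (0.9 − 0.08·5.75385) / 0.14 = 3.14066.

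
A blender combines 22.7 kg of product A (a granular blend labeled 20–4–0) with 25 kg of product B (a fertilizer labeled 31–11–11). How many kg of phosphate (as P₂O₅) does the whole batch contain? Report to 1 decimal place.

P₂O₅ mass = 4%×22.7 + 11%×25 = 3.658 kg.

3.7 kg P₂O₅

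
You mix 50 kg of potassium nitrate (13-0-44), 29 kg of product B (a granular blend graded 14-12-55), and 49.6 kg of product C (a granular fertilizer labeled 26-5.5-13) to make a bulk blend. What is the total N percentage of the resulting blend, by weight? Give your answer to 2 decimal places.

18.24% N

Total mass = 50 + 29 + 49.6 = 128.6 kg.
N mass = 13%×50 + 14%×29 + 26%×49.6 = 23.456 kg.
% N = 23.456 / 128.6 = 18.2395%.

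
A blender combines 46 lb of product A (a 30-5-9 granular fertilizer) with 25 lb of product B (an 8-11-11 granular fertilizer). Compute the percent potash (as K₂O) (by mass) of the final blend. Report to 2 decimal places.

Total mass = 46 + 25 = 71 lb.
K₂O mass = 9%×46 + 11%×25 = 6.89 lb.
% K₂O = 6.89 / 71 = 9.70423%.

9.70% K₂O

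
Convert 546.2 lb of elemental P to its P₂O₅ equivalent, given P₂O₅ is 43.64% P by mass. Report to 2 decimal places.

P₂O₅ = 546.2 / 0.4364 = 1251.604 lb.

1251.60 lb P₂O₅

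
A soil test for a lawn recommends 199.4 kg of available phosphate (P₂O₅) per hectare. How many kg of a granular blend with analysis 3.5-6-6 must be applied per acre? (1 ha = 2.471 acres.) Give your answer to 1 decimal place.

1344.9 kg of product per acre

Product per hectare = 199.4 / 6% = 3323.33 kg.
Convert to per acre: 3323.33 × 0.404694 = 1344.93 kg.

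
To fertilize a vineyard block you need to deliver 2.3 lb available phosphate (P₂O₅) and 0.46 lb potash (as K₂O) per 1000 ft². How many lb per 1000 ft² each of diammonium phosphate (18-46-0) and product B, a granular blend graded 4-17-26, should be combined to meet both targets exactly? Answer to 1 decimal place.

4.3 lb diammonium phosphate, 1.8 lb product B

With a, b = lb per 1000 ft² of diammonium phosphate and product B:
P₂O₅: 0.46·a + 0.17·b = 2.3
K₂O: 0·a + 0.26·b = 0.46
Solving simultaneously: a = 4.34615, b = 1.76923.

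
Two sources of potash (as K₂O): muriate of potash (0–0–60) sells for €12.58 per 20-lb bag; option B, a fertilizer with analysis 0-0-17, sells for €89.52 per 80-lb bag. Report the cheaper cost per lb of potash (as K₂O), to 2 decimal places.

muriate of potash: K₂O per bag = 20 × 60% = 12 lb; cost = 12.58 / 12 = €1.0483/lb K₂O.
option B: K₂O per bag = 80 × 17% = 13.6 lb; cost = 89.52 / 13.6 = €6.5824/lb K₂O.
muriate of potash is cheaper.

€1.05 per lb K₂O (muriate of potash)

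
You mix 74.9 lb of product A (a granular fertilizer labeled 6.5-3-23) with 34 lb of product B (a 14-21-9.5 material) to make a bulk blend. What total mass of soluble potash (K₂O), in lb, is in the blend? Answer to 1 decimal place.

20.5 lb K₂O

K₂O mass = 23%×74.9 + 9.5%×34 = 20.457 lb.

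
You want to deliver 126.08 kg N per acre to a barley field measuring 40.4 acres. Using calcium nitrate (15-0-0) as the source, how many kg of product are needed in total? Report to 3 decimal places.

Product per acre = 126.08 / 15% = 840.533 kg.
Total product = 840.533 × 40.4 = 33957.5467 kg.

33957.547 kg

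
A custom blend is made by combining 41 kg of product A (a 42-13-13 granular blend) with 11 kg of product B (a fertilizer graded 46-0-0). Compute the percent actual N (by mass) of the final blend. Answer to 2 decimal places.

Total mass = 41 + 11 = 52 kg.
N mass = 42%×41 + 46%×11 = 22.28 kg.
% N = 22.28 / 52 = 42.8462%.

42.85% N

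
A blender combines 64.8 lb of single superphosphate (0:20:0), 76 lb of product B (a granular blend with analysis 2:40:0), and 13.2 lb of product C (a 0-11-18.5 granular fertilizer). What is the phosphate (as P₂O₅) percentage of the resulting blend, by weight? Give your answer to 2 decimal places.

Total mass = 64.8 + 76 + 13.2 = 154 lb.
P₂O₅ mass = 20%×64.8 + 40%×76 + 11%×13.2 = 44.812 lb.
% P₂O₅ = 44.812 / 154 = 29.0987%.

29.10% P₂O₅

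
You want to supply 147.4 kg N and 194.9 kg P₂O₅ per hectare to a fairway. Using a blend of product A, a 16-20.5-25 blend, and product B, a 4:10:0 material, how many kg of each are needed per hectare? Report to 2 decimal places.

890.26 kg product A, 123.97 kg product B

Let a = kg of product A, b = kg of product B (per hectare).
N: 0.16·a + 0.04·b = 147.4
P₂O₅: 0.205·a + 0.1·b = 194.9
From row1: a = (147.4 − 0.04·b) / 0.16.
Into row2: 0.205·(147.4 − 0.04·b)/0.16 + 0.1·b = 194.9 → b = 123.974, a = 890.256.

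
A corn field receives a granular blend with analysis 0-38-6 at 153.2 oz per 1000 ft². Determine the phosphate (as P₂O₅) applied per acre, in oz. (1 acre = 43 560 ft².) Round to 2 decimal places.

2535.89 oz P₂O₅ per acre

P₂O₅ per 1000 ft² = 153.2 × 38% = 58.216 oz.
Convert to per acre: 58.216 × 43.56 = 2535.889 oz.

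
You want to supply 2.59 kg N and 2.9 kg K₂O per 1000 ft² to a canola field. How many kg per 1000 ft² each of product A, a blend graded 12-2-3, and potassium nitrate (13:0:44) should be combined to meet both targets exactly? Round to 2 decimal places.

With a, b = kg per 1000 ft² of product A and potassium nitrate:
N: 0.12·a + 0.13·b = 2.59
K₂O: 0.03·a + 0.44·b = 2.9
Solving simultaneously: a = 15.5951, b = 5.52761.

15.60 kg product A, 5.53 kg potassium nitrate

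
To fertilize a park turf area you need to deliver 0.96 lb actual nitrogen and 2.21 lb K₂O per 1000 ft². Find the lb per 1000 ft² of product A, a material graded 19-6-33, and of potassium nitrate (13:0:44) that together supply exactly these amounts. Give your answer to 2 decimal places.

Per-1000 ft² balance (a = product A, b = potassium nitrate):
N: 0.19·a + 0.13·b = 0.96
K₂O: 0.33·a + 0.44·b = 2.21
Solving simultaneously: a = 3.31941, b = 2.53317.

3.32 lb product A, 2.53 lb potassium nitrate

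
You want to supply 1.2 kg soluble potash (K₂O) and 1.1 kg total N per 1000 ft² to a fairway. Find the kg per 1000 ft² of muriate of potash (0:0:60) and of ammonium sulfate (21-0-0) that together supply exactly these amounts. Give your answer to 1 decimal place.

Let a = kg of muriate of potash, b = kg of ammonium sulfate (per 1000 ft²).
K₂O: 0.6·a + 0·b = 1.2
N: 0·a + 0.21·b = 1.1
Solving simultaneously: a = 2, b = 5.2381.

2.0 kg muriate of potash, 5.2 kg ammonium sulfate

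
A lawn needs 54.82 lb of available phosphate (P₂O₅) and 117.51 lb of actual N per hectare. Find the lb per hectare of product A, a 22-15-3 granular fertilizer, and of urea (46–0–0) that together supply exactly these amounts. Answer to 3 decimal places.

With a, b = lb per hectare of product A and urea:
P₂O₅: 0.15·a + 0·b = 54.82
N: 0.22·a + 0.46·b = 117.51
Eliminate b: (row1) − 0/0.46·(row2) → 0.15·a = 54.82, so a = 365.4667.
Then b = (117.51 − 0.22·365.4667) / 0.46 = 80.6681.

365.467 lb product A, 80.668 lb urea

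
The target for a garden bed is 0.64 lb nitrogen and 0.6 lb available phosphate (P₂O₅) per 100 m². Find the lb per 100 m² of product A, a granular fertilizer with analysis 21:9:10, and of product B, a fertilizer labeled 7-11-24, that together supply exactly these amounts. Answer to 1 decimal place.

1.7 lb product A, 4.1 lb product B

Per-100 m² balance (a = product A, b = product B):
N: 0.21·a + 0.07·b = 0.64
P₂O₅: 0.09·a + 0.11·b = 0.6
Solving simultaneously: a = 1.69048, b = 4.07143.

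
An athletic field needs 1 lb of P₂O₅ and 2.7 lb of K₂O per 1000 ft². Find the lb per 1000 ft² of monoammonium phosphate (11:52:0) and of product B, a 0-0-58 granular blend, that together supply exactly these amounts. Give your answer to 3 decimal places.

1.923 lb monoammonium phosphate, 4.655 lb product B

Per-1000 ft² balance (a = monoammonium phosphate, b = product B):
P₂O₅: 0.52·a + 0·b = 1
K₂O: 0·a + 0.58·b = 2.7
Solving simultaneously: a = 1.92308, b = 4.65517.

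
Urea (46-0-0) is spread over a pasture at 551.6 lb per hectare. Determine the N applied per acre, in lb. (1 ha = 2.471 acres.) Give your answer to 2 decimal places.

102.69 lb N per acre

nitrogen per hectare = 551.6 × 46% = 253.736 lb.
Convert to per acre: 253.736 × 0.404694 = 102.686 lb.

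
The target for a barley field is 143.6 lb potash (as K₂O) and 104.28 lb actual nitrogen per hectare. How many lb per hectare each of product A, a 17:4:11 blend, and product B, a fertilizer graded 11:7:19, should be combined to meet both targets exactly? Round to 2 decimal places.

198.87 lb product A, 640.65 lb product B

Per-hectare balance (a = product A, b = product B):
K₂O: 0.11·a + 0.19·b = 143.6
N: 0.17·a + 0.11·b = 104.28
Eliminate b: (row1) − 0.19/0.11·(row2) → -0.183636·a = -36.52, so a = 198.871.
Then b = (104.28 − 0.17·198.871) / 0.11 = 640.653.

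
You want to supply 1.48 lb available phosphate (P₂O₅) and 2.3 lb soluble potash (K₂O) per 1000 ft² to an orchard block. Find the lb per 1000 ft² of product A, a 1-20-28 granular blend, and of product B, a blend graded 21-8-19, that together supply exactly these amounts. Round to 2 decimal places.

Let a = lb of product A, b = lb of product B (per 1000 ft²).
P₂O₅: 0.2·a + 0.08·b = 1.48
K₂O: 0.28·a + 0.19·b = 2.3
Eliminate a: (row1) − 0.2/0.28·(row2) → -0.0557143·b = -0.162857, so b = 2.92308.
Back-substitute: a = (1.48 − 0.08·2.92308) / 0.2 = 6.23077.

6.23 lb product A, 2.92 lb product B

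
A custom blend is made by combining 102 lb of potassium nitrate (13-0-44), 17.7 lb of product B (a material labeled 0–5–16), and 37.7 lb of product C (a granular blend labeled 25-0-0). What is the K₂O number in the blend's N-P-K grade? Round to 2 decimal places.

30.31% K₂O

Total mass = 102 + 17.7 + 37.7 = 157.4 lb.
K₂O mass = 44%×102 + 16%×17.7 + 0%×37.7 = 47.712 lb.
% K₂O = 47.712 / 157.4 = 30.3126%.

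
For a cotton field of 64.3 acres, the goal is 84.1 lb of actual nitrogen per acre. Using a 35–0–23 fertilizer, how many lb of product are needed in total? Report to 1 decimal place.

15450.4 lb

Product per acre = 84.1 / 35% = 240.286 lb.
Total product = 240.286 × 64.3 = 15450.37 lb.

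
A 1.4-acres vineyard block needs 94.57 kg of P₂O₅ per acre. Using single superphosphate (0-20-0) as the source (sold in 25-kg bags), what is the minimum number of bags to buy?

Product per acre = 94.57 / 20% = 472.85 kg.
Total product = 472.85 × 1.4 = 661.99 kg.
Bags = ⌈661.99 / 25⌉ = 27.

27 bags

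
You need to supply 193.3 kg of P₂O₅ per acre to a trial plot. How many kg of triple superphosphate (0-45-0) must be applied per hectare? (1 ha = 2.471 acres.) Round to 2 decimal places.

1061.43 kg of product per hectare

Product per acre = 193.3 / 45% = 429.556 kg.
Convert to per hectare: 429.556 × 2.471 = 1061.432 kg.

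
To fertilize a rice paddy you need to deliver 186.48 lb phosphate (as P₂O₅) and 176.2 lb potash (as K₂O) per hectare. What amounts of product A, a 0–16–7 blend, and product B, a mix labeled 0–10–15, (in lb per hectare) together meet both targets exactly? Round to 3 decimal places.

608.941 lb product A, 890.494 lb product B

Let a = lb of product A, b = lb of product B (per hectare).
P₂O₅: 0.16·a + 0.1·b = 186.48
K₂O: 0.07·a + 0.15·b = 176.2
Eliminate a: (row1) − 0.16/0.07·(row2) → -0.242857·b = -216.263, so b = 890.4941.
Back-substitute: a = (186.48 − 0.1·890.4941) / 0.16 = 608.9412.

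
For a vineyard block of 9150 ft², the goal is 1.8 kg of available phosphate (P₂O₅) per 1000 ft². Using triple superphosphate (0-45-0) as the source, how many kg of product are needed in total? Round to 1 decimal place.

36.6 kg

Product per 1000 ft² = 1.8 / 45% = 4 kg.
Total product = 4 × 9150 / 1000 = 36.6 kg.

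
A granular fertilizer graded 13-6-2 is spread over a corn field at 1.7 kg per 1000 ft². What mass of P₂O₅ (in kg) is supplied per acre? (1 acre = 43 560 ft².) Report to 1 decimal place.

P₂O₅ per 1000 ft² = 1.7 × 6% = 0.102 kg.
Convert to per acre: 0.102 × 43.56 = 4.44312 kg.

4.4 kg P₂O₅ per acre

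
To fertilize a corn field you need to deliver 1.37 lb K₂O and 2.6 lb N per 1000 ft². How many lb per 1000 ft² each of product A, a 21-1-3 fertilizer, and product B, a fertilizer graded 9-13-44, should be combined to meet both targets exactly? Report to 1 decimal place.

11.4 lb product A, 2.3 lb product B

Let a = lb of product A, b = lb of product B (per 1000 ft²).
K₂O: 0.03·a + 0.44·b = 1.37
N: 0.21·a + 0.09·b = 2.6
Solving simultaneously: a = 11.379, b = 2.33779.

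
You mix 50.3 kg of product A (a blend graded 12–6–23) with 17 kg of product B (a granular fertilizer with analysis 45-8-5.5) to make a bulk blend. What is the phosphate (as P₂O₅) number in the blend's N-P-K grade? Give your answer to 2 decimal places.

6.51% P₂O₅

Total mass = 50.3 + 17 = 67.3 kg.
P₂O₅ mass = 6%×50.3 + 8%×17 = 4.378 kg.
% P₂O₅ = 4.378 / 67.3 = 6.5052%.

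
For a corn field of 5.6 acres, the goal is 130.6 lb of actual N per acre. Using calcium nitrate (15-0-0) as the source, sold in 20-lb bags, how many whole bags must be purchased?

Product per acre = 130.6 / 15% = 870.667 lb.
Total product = 870.667 × 5.6 = 4875.73 lb.
Bags = ⌈4875.73 / 20⌉ = 244.

244 bags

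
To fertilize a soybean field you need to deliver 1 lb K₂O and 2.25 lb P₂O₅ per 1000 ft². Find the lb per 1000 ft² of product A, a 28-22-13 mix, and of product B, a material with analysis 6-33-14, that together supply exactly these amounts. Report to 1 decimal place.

1.2 lb product A, 6.0 lb product B

Let a = lb of product A, b = lb of product B (per 1000 ft²).
K₂O: 0.13·a + 0.14·b = 1
P₂O₅: 0.22·a + 0.33·b = 2.25
From row1: a = (1 − 0.14·b) / 0.13.
Into row2: 0.22·(1 − 0.14·b)/0.13 + 0.33·b = 2.25 → b = 5.99174, a = 1.23967.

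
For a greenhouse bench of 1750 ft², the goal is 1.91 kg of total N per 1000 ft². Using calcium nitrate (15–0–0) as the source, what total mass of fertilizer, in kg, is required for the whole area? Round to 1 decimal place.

Product per 1000 ft² = 1.91 / 15% = 12.7333 kg.
Total product = 12.7333 × 1750 / 1000 = 22.2833 kg.

22.3 kg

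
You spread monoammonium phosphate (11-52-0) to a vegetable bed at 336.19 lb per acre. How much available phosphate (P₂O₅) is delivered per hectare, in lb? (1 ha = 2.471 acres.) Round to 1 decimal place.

P₂O₅ per acre = 336.19 × 52% = 174.819 lb.
Convert to per hectare: 174.819 × 2.471 = 431.977 lb.

432.0 lb P₂O₅ per hectare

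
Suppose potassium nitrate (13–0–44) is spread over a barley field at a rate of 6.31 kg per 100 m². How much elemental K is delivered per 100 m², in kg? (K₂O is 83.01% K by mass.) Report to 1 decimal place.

K₂O per 100 m² = 6.31 × 44% = 2.7764 kg.
Elemental K = 2.7764 × 0.8301 = 2.30469 kg per 100 m².

2.3 kg K per hundred sq m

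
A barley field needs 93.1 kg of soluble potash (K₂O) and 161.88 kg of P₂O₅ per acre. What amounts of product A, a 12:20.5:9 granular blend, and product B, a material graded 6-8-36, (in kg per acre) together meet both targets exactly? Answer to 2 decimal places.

763.20 kg product A, 67.81 kg product B

Per-acre balance (a = product A, b = product B):
K₂O: 0.09·a + 0.36·b = 93.1
P₂O₅: 0.205·a + 0.08·b = 161.88
From row1: a = (93.1 − 0.36·b) / 0.09.
Into row2: 0.205·(93.1 − 0.36·b)/0.09 + 0.08·b = 161.88 → b = 67.8123, a = 763.195.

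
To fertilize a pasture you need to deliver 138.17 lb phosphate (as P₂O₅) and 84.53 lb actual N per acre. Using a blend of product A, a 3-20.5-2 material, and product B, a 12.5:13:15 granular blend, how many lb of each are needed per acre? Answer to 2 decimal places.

289.18 lb product A, 606.84 lb product B

Per-acre balance (a = product A, b = product B):
P₂O₅: 0.205·a + 0.13·b = 138.17
N: 0.03·a + 0.125·b = 84.53
Eliminate b: (row1) − 0.13/0.125·(row2) → 0.1738·a = 50.2588, so a = 289.176.
Then b = (84.53 − 0.03·289.176) / 0.125 = 606.838.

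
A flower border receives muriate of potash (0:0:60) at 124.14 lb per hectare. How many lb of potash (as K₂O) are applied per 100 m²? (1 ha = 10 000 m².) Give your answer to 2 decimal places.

0.74 lb K₂O per hundred sq m

K₂O per hectare = 124.14 × 60% = 74.484 lb.
Convert to per 100 m²: 74.484 × 0.01 = 0.74484 lb.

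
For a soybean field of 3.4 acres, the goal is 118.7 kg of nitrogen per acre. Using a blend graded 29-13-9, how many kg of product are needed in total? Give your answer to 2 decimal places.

Product per acre = 118.7 / 29% = 409.31 kg.
Total product = 409.31 × 3.4 = 1391.655 kg.

1391.66 kg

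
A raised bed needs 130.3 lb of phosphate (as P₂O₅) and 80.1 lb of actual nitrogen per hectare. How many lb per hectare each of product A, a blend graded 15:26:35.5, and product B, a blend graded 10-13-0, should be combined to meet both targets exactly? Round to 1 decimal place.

With a, b = lb per hectare of product A and product B:
P₂O₅: 0.26·a + 0.13·b = 130.3
N: 0.15·a + 0.1·b = 80.1
Eliminate a: (row1) − 0.26/0.15·(row2) → -0.0433333·b = -8.54, so b = 197.077.
Back-substitute: a = (130.3 − 0.13·197.077) / 0.26 = 402.615.

402.6 lb product A, 197.1 lb product B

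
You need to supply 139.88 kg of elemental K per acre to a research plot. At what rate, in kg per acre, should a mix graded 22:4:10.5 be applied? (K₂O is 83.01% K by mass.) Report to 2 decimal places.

1604.86 kg of product per acre

As K₂O: 139.88 / 0.8301 = 168.51 kg per acre.
Product per acre = 168.51 / 10.5% = 1604.855 kg.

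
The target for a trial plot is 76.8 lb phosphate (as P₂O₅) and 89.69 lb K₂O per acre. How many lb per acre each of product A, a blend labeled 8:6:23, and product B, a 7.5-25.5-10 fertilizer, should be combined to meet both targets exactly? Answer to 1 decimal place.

288.5 lb product A, 233.3 lb product B

Let a = lb of product A, b = lb of product B (per acre).
P₂O₅: 0.06·a + 0.255·b = 76.8
K₂O: 0.23·a + 0.1·b = 89.69
From row1: a = (76.8 − 0.255·b) / 0.06.
Into row2: 0.23·(76.8 − 0.255·b)/0.06 + 0.1·b = 89.69 → b = 233.288, a = 288.527.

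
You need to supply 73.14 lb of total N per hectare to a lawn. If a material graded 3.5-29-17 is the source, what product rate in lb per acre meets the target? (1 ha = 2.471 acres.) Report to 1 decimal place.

845.7 lb of product per acre

Product per hectare = 73.14 / 3.5% = 2089.71 lb.
Convert to per acre: 2089.71 × 0.404694 = 845.696 lb.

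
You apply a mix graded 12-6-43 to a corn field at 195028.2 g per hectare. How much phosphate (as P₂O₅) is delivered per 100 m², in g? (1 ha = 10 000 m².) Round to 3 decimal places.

P₂O₅ per hectare = 195028.2 × 6% = 11701.7 g.
Convert to per 100 m²: 11701.7 × 0.01 = 117.0169 g.

117.017 g P₂O₅ per hundred sq m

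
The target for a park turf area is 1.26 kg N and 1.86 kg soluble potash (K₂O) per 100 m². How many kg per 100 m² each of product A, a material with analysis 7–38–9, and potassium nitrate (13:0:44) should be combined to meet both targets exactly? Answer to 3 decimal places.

With a, b = kg per 100 m² of product A and potassium nitrate:
N: 0.07·a + 0.13·b = 1.26
K₂O: 0.09·a + 0.44·b = 1.86
From row1: a = (1.26 − 0.13·b) / 0.07.
Into row2: 0.09·(1.26 − 0.13·b)/0.07 + 0.44·b = 1.86 → b = 0.879581, a = 16.36649.

16.366 kg product A, 0.880 kg potassium nitrate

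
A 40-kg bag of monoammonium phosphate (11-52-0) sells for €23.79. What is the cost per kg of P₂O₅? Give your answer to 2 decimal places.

€1.14 per kg P₂O₅

P₂O₅ in bag = 40 × 52% = 20.8 kg.
Cost per kg P₂O₅ = €23.79 / 20.8 = €1.1437.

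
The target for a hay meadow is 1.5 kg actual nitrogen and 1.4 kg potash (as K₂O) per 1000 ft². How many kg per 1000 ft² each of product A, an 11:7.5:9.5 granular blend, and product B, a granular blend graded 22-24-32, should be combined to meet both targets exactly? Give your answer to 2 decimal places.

12.03 kg product A, 0.80 kg product B

Per-1000 ft² balance (a = product A, b = product B):
N: 0.11·a + 0.22·b = 1.5
K₂O: 0.095·a + 0.32·b = 1.4
Solving simultaneously: a = 12.028, b = 0.804196.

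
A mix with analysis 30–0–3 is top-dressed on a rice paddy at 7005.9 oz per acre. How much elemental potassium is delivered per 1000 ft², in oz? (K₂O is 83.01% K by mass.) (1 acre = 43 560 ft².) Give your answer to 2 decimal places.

K₂O per acre = 7005.9 × 3% = 210.177 oz.
Elemental K = 210.177 × 0.8301 = 174.468 oz per acre.
Convert to per 1000 ft²: 174.468 × 0.0229568 = 4.00523 oz.

4.01 oz K per thousand sq ft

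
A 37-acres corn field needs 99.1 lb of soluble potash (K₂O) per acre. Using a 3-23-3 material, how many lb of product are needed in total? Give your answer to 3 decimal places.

Product per acre = 99.1 / 3% = 3303.33 lb.
Total product = 3303.33 × 37 = 122223.3333 lb.

122223.333 lb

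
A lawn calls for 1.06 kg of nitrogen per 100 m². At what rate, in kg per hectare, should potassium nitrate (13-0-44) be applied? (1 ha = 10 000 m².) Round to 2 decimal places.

Product per 100 m² = 1.06 / 13% = 8.15385 kg.
Convert to per hectare: 8.15385 × 100 = 815.3846 kg.

815.38 kg of product per hectare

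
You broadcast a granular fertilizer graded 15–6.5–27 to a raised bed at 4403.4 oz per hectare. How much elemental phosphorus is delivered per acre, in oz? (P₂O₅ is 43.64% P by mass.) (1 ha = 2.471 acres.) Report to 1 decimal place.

P₂O₅ per hectare = 4403.4 × 6.5% = 286.221 oz.
Elemental P = 286.221 × 0.4364 = 124.907 oz per hectare.
Convert to per acre: 124.907 × 0.404694 = 50.5491 oz.

50.5 oz P per acre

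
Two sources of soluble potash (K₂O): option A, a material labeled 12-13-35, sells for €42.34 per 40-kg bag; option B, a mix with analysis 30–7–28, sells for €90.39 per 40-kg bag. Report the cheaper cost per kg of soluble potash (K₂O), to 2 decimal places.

€3.02 per kg K₂O (option A)

option A: K₂O per bag = 40 × 35% = 14 kg; cost = 42.34 / 14 = €3.0243/kg K₂O.
option B: K₂O per bag = 40 × 28% = 11.2 kg; cost = 90.39 / 11.2 = €8.0705/kg K₂O.
option A is cheaper.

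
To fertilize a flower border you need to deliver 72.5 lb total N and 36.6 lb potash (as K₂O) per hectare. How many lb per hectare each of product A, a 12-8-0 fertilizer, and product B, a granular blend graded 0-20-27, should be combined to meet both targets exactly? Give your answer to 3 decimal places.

Let a = lb of product A, b = lb of product B (per hectare).
N: 0.12·a + 0·b = 72.5
K₂O: 0·a + 0.27·b = 36.6
Solving simultaneously: a = 604.1667, b = 135.5556.

604.167 lb product A, 135.556 lb product B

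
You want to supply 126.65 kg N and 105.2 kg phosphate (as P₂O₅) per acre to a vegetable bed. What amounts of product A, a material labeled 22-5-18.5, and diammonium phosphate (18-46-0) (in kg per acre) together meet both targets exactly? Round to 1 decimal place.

With a, b = kg per acre of product A and diammonium phosphate:
N: 0.22·a + 0.18·b = 126.65
P₂O₅: 0.05·a + 0.46·b = 105.2
From row1: a = (126.65 − 0.18·b) / 0.22.
Into row2: 0.05·(126.65 − 0.18·b)/0.22 + 0.46·b = 105.2 → b = 182.337, a = 426.497.

426.5 kg product A, 182.3 kg diammonium phosphate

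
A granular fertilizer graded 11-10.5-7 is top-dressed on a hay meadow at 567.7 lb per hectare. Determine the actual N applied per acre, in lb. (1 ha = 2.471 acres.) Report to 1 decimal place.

25.3 lb N per acre

nitrogen per hectare = 567.7 × 11% = 62.447 lb.
Convert to per acre: 62.447 × 0.404694 = 25.272 lb.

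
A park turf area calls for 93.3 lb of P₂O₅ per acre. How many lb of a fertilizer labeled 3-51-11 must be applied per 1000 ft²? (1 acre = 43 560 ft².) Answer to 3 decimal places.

4.200 lb of product per thousand sq ft

Product per acre = 93.3 / 51% = 182.941 lb.
Convert to per 1000 ft²: 182.941 × 0.0229568 = 4.19975 lb.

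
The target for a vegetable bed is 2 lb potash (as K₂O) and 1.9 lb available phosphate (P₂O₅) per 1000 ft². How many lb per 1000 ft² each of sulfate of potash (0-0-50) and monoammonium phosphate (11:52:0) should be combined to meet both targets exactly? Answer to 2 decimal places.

With a, b = lb per 1000 ft² of sulfate of potash and monoammonium phosphate:
K₂O: 0.5·a + 0·b = 2
P₂O₅: 0·a + 0.52·b = 1.9
Solving simultaneously: a = 4, b = 3.65385.

4.00 lb sulfate of potash, 3.65 lb monoammonium phosphate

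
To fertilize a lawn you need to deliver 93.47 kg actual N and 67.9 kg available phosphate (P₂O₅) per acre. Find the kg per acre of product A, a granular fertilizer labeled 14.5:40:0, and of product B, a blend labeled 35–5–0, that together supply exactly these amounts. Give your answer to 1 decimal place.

Per-acre balance (a = product A, b = product B):
N: 0.145·a + 0.35·b = 93.47
P₂O₅: 0.4·a + 0.05·b = 67.9
Solving simultaneously: a = 143.815, b = 207.476.

143.8 kg product A, 207.5 kg product B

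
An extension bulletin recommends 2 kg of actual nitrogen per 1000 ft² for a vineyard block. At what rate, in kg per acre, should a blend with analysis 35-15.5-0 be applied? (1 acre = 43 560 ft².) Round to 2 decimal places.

Product per 1000 ft² = 2 / 35% = 5.71429 kg.
Convert to per acre: 5.71429 × 43.56 = 248.914 kg.

248.91 kg of product per acre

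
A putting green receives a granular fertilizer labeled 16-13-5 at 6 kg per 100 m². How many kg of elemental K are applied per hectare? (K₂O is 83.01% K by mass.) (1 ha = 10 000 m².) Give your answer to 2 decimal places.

24.90 kg K per hectare

K₂O per 100 m² = 6 × 5% = 0.3 kg.
Elemental K = 0.3 × 0.8301 = 0.24903 kg per 100 m².
Convert to per hectare: 0.24903 × 100 = 24.903 kg.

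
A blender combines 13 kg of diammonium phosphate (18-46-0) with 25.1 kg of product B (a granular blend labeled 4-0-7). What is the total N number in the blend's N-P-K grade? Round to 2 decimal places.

8.78% N

Total mass = 13 + 25.1 = 38.1 kg.
N mass = 18%×13 + 4%×25.1 = 3.344 kg.
% N = 3.344 / 38.1 = 8.7769%.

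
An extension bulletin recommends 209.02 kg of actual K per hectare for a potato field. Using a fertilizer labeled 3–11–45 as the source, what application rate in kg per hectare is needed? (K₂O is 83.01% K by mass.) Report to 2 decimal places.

559.56 kg of product per hectare

As K₂O: 209.02 / 0.8301 = 251.801 kg per hectare.
Product per hectare = 251.801 / 45% = 559.558 kg.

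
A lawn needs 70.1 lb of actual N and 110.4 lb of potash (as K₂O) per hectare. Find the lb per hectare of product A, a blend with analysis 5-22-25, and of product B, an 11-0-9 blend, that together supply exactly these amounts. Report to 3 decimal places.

Per-hectare balance (a = product A, b = product B):
N: 0.05·a + 0.11·b = 70.1
K₂O: 0.25·a + 0.09·b = 110.4
From row1: a = (70.1 − 0.11·b) / 0.05.
Into row2: 0.25·(70.1 − 0.11·b)/0.05 + 0.09·b = 110.4 → b = 521.9565, a = 253.6957.

253.696 lb product A, 521.957 lb product B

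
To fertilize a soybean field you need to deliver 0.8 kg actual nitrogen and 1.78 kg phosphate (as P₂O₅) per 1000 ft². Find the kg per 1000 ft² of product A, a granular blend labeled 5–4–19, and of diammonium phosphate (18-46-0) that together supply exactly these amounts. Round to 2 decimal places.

With a, b = kg per 1000 ft² of product A and diammonium phosphate:
N: 0.05·a + 0.18·b = 0.8
P₂O₅: 0.04·a + 0.46·b = 1.78
Eliminate a: (row1) − 0.05/0.04·(row2) → -0.395·b = -1.425, so b = 3.60759.
Back-substitute: a = (0.8 − 0.18·3.60759) / 0.05 = 3.01266.

3.01 kg product A, 3.61 kg diammonium phosphate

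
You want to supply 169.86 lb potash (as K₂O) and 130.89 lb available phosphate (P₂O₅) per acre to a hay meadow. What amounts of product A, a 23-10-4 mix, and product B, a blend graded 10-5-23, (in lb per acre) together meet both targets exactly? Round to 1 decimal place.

Let a = lb of product A, b = lb of product B (per acre).
K₂O: 0.04·a + 0.23·b = 169.86
P₂O₅: 0.1·a + 0.05·b = 130.89
Solving simultaneously: a = 1029.13, b = 559.543.

1029.1 lb product A, 559.5 lb product B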